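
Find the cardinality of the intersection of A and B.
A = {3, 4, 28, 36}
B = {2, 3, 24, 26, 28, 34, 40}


Set A = {3, 4, 28, 36}
Set B = {2, 3, 24, 26, 28, 34, 40}
A ∩ B = {3, 28}
|A ∩ B| = 2

2


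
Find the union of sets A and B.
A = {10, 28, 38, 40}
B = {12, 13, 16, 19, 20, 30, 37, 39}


Set A = {10, 28, 38, 40}
Set B = {12, 13, 16, 19, 20, 30, 37, 39}
A ∪ B includes all elements in either set.
Elements from A: {10, 28, 38, 40}
Elements from B not already included: {12, 13, 16, 19, 20, 30, 37, 39}
A ∪ B = {10, 12, 13, 16, 19, 20, 28, 30, 37, 38, 39, 40}

{10, 12, 13, 16, 19, 20, 28, 30, 37, 38, 39, 40}


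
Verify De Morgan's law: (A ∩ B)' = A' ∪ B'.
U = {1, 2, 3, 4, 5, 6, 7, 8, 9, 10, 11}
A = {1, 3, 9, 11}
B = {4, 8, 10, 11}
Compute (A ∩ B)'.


U = {1, 2, 3, 4, 5, 6, 7, 8, 9, 10, 11}
A = {1, 3, 9, 11}, B = {4, 8, 10, 11}
A ∩ B = {11}
(A ∩ B)' = U \ (A ∩ B) = {1, 2, 3, 4, 5, 6, 7, 8, 9, 10}
Verification via A' ∪ B': A' = {2, 4, 5, 6, 7, 8, 10}, B' = {1, 2, 3, 5, 6, 7, 9}
A' ∪ B' = {1, 2, 3, 4, 5, 6, 7, 8, 9, 10} ✓

{1, 2, 3, 4, 5, 6, 7, 8, 9, 10}


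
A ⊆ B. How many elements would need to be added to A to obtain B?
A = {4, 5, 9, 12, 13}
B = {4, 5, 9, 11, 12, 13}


Set A = {4, 5, 9, 12, 13}, |A| = 5
Set B = {4, 5, 9, 11, 12, 13}, |B| = 6
Since A ⊆ B: B \ A = {11}
|B| - |A| = 6 - 5 = 1

1


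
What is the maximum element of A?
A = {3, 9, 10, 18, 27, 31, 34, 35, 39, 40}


Set A = {3, 9, 10, 18, 27, 31, 34, 35, 39, 40}
Elements in ascending order: 3, 9, 10, 18, 27, 31, 34, 35, 39, 40
The largest element is 40.

40


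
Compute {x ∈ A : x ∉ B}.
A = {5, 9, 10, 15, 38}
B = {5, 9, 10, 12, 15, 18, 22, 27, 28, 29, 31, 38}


Set A = {5, 9, 10, 15, 38}
Set B = {5, 9, 10, 12, 15, 18, 22, 27, 28, 29, 31, 38}
Check each element of A against B:
5 ∈ B, 9 ∈ B, 10 ∈ B, 15 ∈ B, 38 ∈ B
Elements of A not in B: {}

{}


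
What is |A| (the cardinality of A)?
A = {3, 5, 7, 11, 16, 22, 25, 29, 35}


Set A = {3, 5, 7, 11, 16, 22, 25, 29, 35}
Listing elements: 3, 5, 7, 11, 16, 22, 25, 29, 35
Counting: 9 elements
|A| = 9

9


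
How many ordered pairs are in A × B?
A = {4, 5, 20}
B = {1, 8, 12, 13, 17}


Set A = {4, 5, 20} has 3 elements.
Set B = {1, 8, 12, 13, 17} has 5 elements.
|A × B| = |A| × |B| = 3 × 5 = 15

15


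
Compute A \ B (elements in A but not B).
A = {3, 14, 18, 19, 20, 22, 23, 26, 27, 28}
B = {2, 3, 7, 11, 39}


Set A = {3, 14, 18, 19, 20, 22, 23, 26, 27, 28}
Set B = {2, 3, 7, 11, 39}
A \ B includes elements in A that are not in B.
Check each element of A:
3 (in B, remove), 14 (not in B, keep), 18 (not in B, keep), 19 (not in B, keep), 20 (not in B, keep), 22 (not in B, keep), 23 (not in B, keep), 26 (not in B, keep), 27 (not in B, keep), 28 (not in B, keep)
A \ B = {14, 18, 19, 20, 22, 23, 26, 27, 28}

{14, 18, 19, 20, 22, 23, 26, 27, 28}


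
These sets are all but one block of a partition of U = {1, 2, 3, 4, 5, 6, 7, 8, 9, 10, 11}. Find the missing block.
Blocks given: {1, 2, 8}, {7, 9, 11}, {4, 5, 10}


U = {1, 2, 3, 4, 5, 6, 7, 8, 9, 10, 11}
Shown blocks: {1, 2, 8}, {7, 9, 11}, {4, 5, 10}
A partition's blocks are pairwise disjoint and cover U, so the missing block = U \ (union of shown blocks).
Union of shown blocks: {1, 2, 4, 5, 7, 8, 9, 10, 11}
Missing block = U \ (union) = {3, 6}

{3, 6}


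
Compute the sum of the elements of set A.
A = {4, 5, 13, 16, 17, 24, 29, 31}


Set A = {4, 5, 13, 16, 17, 24, 29, 31}
Sum = 4 + 5 + 13 + 16 + 17 + 24 + 29 + 31 = 139

139


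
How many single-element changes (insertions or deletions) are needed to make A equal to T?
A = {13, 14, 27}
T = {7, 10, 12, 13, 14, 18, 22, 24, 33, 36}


Set A = {13, 14, 27}
Set T = {7, 10, 12, 13, 14, 18, 22, 24, 33, 36}
Elements to remove from A (in A, not in T): {27} → 1 removals
Elements to add to A (in T, not in A): {7, 10, 12, 18, 22, 24, 33, 36} → 8 additions
Total edits = 1 + 8 = 9

9


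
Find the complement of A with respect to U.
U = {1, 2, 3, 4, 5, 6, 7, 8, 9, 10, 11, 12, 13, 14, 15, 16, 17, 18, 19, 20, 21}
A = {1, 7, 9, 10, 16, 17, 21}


Universal set U = {1, 2, 3, 4, 5, 6, 7, 8, 9, 10, 11, 12, 13, 14, 15, 16, 17, 18, 19, 20, 21}
Set A = {1, 7, 9, 10, 16, 17, 21}
A' = U \ A = elements in U but not in A
Checking each element of U:
1 (in A, exclude), 2 (not in A, include), 3 (not in A, include), 4 (not in A, include), 5 (not in A, include), 6 (not in A, include), 7 (in A, exclude), 8 (not in A, include), 9 (in A, exclude), 10 (in A, exclude), 11 (not in A, include), 12 (not in A, include), 13 (not in A, include), 14 (not in A, include), 15 (not in A, include), 16 (in A, exclude), 17 (in A, exclude), 18 (not in A, include), 19 (not in A, include), 20 (not in A, include), 21 (in A, exclude)
A' = {2, 3, 4, 5, 6, 8, 11, 12, 13, 14, 15, 18, 19, 20}

{2, 3, 4, 5, 6, 8, 11, 12, 13, 14, 15, 18, 19, 20}


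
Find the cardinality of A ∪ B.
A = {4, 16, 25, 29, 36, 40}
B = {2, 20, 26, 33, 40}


Set A = {4, 16, 25, 29, 36, 40}, |A| = 6
Set B = {2, 20, 26, 33, 40}, |B| = 5
A ∩ B = {40}, |A ∩ B| = 1
|A ∪ B| = |A| + |B| - |A ∩ B| = 6 + 5 - 1 = 10

10


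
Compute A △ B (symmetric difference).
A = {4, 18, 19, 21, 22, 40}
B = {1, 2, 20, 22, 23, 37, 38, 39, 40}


Set A = {4, 18, 19, 21, 22, 40}
Set B = {1, 2, 20, 22, 23, 37, 38, 39, 40}
A △ B = (A \ B) ∪ (B \ A)
Elements in A but not B: {4, 18, 19, 21}
Elements in B but not A: {1, 2, 20, 23, 37, 38, 39}
A △ B = {1, 2, 4, 18, 19, 20, 21, 23, 37, 38, 39}

{1, 2, 4, 18, 19, 20, 21, 23, 37, 38, 39}


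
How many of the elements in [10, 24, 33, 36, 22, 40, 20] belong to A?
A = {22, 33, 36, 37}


Set A = {22, 33, 36, 37}
Candidates: [10, 24, 33, 36, 22, 40, 20]
Check each candidate:
10 ∉ A, 24 ∉ A, 33 ∈ A, 36 ∈ A, 22 ∈ A, 40 ∉ A, 20 ∉ A
Count of candidates in A: 3

3


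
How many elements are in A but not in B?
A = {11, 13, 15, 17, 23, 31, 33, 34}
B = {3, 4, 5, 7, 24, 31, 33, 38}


Set A = {11, 13, 15, 17, 23, 31, 33, 34}
Set B = {3, 4, 5, 7, 24, 31, 33, 38}
A \ B = {11, 13, 15, 17, 23, 34}
|A \ B| = 6

6


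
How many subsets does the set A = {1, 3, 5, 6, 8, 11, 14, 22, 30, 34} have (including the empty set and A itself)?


Set A = {1, 3, 5, 6, 8, 11, 14, 22, 30, 34}
|A| = 10
The power set P(A) contains all subsets of A.
|P(A)| = 2^|A| = 2^10 = 1024

1024


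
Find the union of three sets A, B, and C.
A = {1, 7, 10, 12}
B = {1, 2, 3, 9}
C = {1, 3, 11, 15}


Set A = {1, 7, 10, 12}
Set B = {1, 2, 3, 9}
Set C = {1, 3, 11, 15}
First, A ∪ B = {1, 2, 3, 7, 9, 10, 12}
Then, (A ∪ B) ∪ C = {1, 2, 3, 7, 9, 10, 11, 12, 15}

{1, 2, 3, 7, 9, 10, 11, 12, 15}


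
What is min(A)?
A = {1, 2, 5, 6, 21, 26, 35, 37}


Set A = {1, 2, 5, 6, 21, 26, 35, 37}
Elements in ascending order: 1, 2, 5, 6, 21, 26, 35, 37
The smallest element is 1.

1


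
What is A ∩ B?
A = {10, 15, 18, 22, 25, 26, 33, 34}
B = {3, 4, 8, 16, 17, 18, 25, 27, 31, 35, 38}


Set A = {10, 15, 18, 22, 25, 26, 33, 34}
Set B = {3, 4, 8, 16, 17, 18, 25, 27, 31, 35, 38}
A ∩ B includes only elements in both sets.
Check each element of A against B:
10 ✗, 15 ✗, 18 ✓, 22 ✗, 25 ✓, 26 ✗, 33 ✗, 34 ✗
A ∩ B = {18, 25}

{18, 25}


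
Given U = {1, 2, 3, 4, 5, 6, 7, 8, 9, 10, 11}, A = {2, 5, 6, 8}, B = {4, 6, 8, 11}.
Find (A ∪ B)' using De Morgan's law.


U = {1, 2, 3, 4, 5, 6, 7, 8, 9, 10, 11}
A = {2, 5, 6, 8}, B = {4, 6, 8, 11}
A ∪ B = {2, 4, 5, 6, 8, 11}
(A ∪ B)' = U \ (A ∪ B) = {1, 3, 7, 9, 10}
Verification via A' ∩ B': A' = {1, 3, 4, 7, 9, 10, 11}, B' = {1, 2, 3, 5, 7, 9, 10}
A' ∩ B' = {1, 3, 7, 9, 10} ✓

{1, 3, 7, 9, 10}


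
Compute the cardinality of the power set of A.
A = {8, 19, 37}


Set A = {8, 19, 37}
|A| = 3
The power set P(A) contains all subsets of A.
|P(A)| = 2^|A| = 2^3 = 8

8


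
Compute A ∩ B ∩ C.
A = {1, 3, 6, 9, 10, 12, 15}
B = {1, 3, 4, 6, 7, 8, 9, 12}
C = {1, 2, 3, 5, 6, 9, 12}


Set A = {1, 3, 6, 9, 10, 12, 15}
Set B = {1, 3, 4, 6, 7, 8, 9, 12}
Set C = {1, 2, 3, 5, 6, 9, 12}
First, A ∩ B = {1, 3, 6, 9, 12}
Then, (A ∩ B) ∩ C = {1, 3, 6, 9, 12}

{1, 3, 6, 9, 12}


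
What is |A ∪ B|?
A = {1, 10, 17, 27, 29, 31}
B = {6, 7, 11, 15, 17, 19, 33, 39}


Set A = {1, 10, 17, 27, 29, 31}, |A| = 6
Set B = {6, 7, 11, 15, 17, 19, 33, 39}, |B| = 8
A ∩ B = {17}, |A ∩ B| = 1
|A ∪ B| = |A| + |B| - |A ∩ B| = 6 + 8 - 1 = 13

13


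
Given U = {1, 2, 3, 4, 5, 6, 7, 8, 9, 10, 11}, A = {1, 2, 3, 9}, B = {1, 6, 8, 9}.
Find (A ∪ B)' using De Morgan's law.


U = {1, 2, 3, 4, 5, 6, 7, 8, 9, 10, 11}
A = {1, 2, 3, 9}, B = {1, 6, 8, 9}
A ∪ B = {1, 2, 3, 6, 8, 9}
(A ∪ B)' = U \ (A ∪ B) = {4, 5, 7, 10, 11}
Verification via A' ∩ B': A' = {4, 5, 6, 7, 8, 10, 11}, B' = {2, 3, 4, 5, 7, 10, 11}
A' ∩ B' = {4, 5, 7, 10, 11} ✓

{4, 5, 7, 10, 11}


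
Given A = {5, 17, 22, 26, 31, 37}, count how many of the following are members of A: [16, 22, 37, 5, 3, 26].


Set A = {5, 17, 22, 26, 31, 37}
Candidates: [16, 22, 37, 5, 3, 26]
Check each candidate:
16 ∉ A, 22 ∈ A, 37 ∈ A, 5 ∈ A, 3 ∉ A, 26 ∈ A
Count of candidates in A: 4

4


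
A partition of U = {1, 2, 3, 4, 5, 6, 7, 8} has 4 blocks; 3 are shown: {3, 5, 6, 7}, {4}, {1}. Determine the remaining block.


U = {1, 2, 3, 4, 5, 6, 7, 8}
Shown blocks: {3, 5, 6, 7}, {4}, {1}
A partition's blocks are pairwise disjoint and cover U, so the missing block = U \ (union of shown blocks).
Union of shown blocks: {1, 3, 4, 5, 6, 7}
Missing block = U \ (union) = {2, 8}

{2, 8}


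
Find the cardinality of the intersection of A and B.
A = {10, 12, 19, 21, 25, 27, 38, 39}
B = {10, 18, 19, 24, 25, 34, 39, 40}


Set A = {10, 12, 19, 21, 25, 27, 38, 39}
Set B = {10, 18, 19, 24, 25, 34, 39, 40}
A ∩ B = {10, 19, 25, 39}
|A ∩ B| = 4

4


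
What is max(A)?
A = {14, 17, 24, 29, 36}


Set A = {14, 17, 24, 29, 36}
Elements in ascending order: 14, 17, 24, 29, 36
The largest element is 36.

36


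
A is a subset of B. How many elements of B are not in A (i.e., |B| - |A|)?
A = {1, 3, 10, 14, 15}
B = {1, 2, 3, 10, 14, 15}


Set A = {1, 3, 10, 14, 15}, |A| = 5
Set B = {1, 2, 3, 10, 14, 15}, |B| = 6
Since A ⊆ B: B \ A = {2}
|B| - |A| = 6 - 5 = 1

1


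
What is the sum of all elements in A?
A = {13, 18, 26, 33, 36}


Set A = {13, 18, 26, 33, 36}
Sum = 13 + 18 + 26 + 33 + 36 = 126

126


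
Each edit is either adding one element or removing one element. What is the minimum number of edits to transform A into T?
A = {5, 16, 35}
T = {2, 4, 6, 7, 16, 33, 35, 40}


Set A = {5, 16, 35}
Set T = {2, 4, 6, 7, 16, 33, 35, 40}
Elements to remove from A (in A, not in T): {5} → 1 removals
Elements to add to A (in T, not in A): {2, 4, 6, 7, 33, 40} → 6 additions
Total edits = 1 + 6 = 7

7


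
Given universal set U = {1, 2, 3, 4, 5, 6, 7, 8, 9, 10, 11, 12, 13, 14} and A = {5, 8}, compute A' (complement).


Universal set U = {1, 2, 3, 4, 5, 6, 7, 8, 9, 10, 11, 12, 13, 14}
Set A = {5, 8}
A' = U \ A = elements in U but not in A
Checking each element of U:
1 (not in A, include), 2 (not in A, include), 3 (not in A, include), 4 (not in A, include), 5 (in A, exclude), 6 (not in A, include), 7 (not in A, include), 8 (in A, exclude), 9 (not in A, include), 10 (not in A, include), 11 (not in A, include), 12 (not in A, include), 13 (not in A, include), 14 (not in A, include)
A' = {1, 2, 3, 4, 6, 7, 9, 10, 11, 12, 13, 14}

{1, 2, 3, 4, 6, 7, 9, 10, 11, 12, 13, 14}


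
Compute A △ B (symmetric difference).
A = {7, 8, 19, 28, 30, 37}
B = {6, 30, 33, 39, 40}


Set A = {7, 8, 19, 28, 30, 37}
Set B = {6, 30, 33, 39, 40}
A △ B = (A \ B) ∪ (B \ A)
Elements in A but not B: {7, 8, 19, 28, 37}
Elements in B but not A: {6, 33, 39, 40}
A △ B = {6, 7, 8, 19, 28, 33, 37, 39, 40}

{6, 7, 8, 19, 28, 33, 37, 39, 40}


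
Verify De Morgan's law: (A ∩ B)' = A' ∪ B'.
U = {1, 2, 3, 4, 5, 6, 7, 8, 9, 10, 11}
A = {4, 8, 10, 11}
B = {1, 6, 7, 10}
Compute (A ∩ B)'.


U = {1, 2, 3, 4, 5, 6, 7, 8, 9, 10, 11}
A = {4, 8, 10, 11}, B = {1, 6, 7, 10}
A ∩ B = {10}
(A ∩ B)' = U \ (A ∩ B) = {1, 2, 3, 4, 5, 6, 7, 8, 9, 11}
Verification via A' ∪ B': A' = {1, 2, 3, 5, 6, 7, 9}, B' = {2, 3, 4, 5, 8, 9, 11}
A' ∪ B' = {1, 2, 3, 4, 5, 6, 7, 8, 9, 11} ✓

{1, 2, 3, 4, 5, 6, 7, 8, 9, 11}


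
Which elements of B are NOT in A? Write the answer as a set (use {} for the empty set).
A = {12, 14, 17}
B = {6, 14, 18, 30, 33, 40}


Set A = {12, 14, 17}
Set B = {6, 14, 18, 30, 33, 40}
Check each element of B against A:
6 ∉ A (include), 14 ∈ A, 18 ∉ A (include), 30 ∉ A (include), 33 ∉ A (include), 40 ∉ A (include)
Elements of B not in A: {6, 18, 30, 33, 40}

{6, 18, 30, 33, 40}


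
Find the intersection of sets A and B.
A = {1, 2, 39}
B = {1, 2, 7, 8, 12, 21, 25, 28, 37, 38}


Set A = {1, 2, 39}
Set B = {1, 2, 7, 8, 12, 21, 25, 28, 37, 38}
A ∩ B includes only elements in both sets.
Check each element of A against B:
1 ✓, 2 ✓, 39 ✗
A ∩ B = {1, 2}

{1, 2}


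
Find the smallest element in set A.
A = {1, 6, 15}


Set A = {1, 6, 15}
Elements in ascending order: 1, 6, 15
The smallest element is 1.

1


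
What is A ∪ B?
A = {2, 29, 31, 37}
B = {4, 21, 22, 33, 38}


Set A = {2, 29, 31, 37}
Set B = {4, 21, 22, 33, 38}
A ∪ B includes all elements in either set.
Elements from A: {2, 29, 31, 37}
Elements from B not already included: {4, 21, 22, 33, 38}
A ∪ B = {2, 4, 21, 22, 29, 31, 33, 37, 38}

{2, 4, 21, 22, 29, 31, 33, 37, 38}


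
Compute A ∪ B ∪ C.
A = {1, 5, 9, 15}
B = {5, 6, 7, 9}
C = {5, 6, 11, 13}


Set A = {1, 5, 9, 15}
Set B = {5, 6, 7, 9}
Set C = {5, 6, 11, 13}
First, A ∪ B = {1, 5, 6, 7, 9, 15}
Then, (A ∪ B) ∪ C = {1, 5, 6, 7, 9, 11, 13, 15}

{1, 5, 6, 7, 9, 11, 13, 15}


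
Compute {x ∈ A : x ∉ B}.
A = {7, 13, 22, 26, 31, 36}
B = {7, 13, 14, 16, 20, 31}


Set A = {7, 13, 22, 26, 31, 36}
Set B = {7, 13, 14, 16, 20, 31}
Check each element of A against B:
7 ∈ B, 13 ∈ B, 22 ∉ B (include), 26 ∉ B (include), 31 ∈ B, 36 ∉ B (include)
Elements of A not in B: {22, 26, 36}

{22, 26, 36}


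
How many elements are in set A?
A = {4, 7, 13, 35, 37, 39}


Set A = {4, 7, 13, 35, 37, 39}
Listing elements: 4, 7, 13, 35, 37, 39
Counting: 6 elements
|A| = 6

6


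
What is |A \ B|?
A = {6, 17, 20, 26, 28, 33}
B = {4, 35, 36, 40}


Set A = {6, 17, 20, 26, 28, 33}
Set B = {4, 35, 36, 40}
A \ B = {6, 17, 20, 26, 28, 33}
|A \ B| = 6

6


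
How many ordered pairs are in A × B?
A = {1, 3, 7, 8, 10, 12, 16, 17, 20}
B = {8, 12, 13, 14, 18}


Set A = {1, 3, 7, 8, 10, 12, 16, 17, 20} has 9 elements.
Set B = {8, 12, 13, 14, 18} has 5 elements.
|A × B| = |A| × |B| = 9 × 5 = 45

45


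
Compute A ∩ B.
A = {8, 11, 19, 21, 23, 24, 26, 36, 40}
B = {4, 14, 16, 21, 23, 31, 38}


Set A = {8, 11, 19, 21, 23, 24, 26, 36, 40}
Set B = {4, 14, 16, 21, 23, 31, 38}
A ∩ B includes only elements in both sets.
Check each element of A against B:
8 ✗, 11 ✗, 19 ✗, 21 ✓, 23 ✓, 24 ✗, 26 ✗, 36 ✗, 40 ✗
A ∩ B = {21, 23}

{21, 23}


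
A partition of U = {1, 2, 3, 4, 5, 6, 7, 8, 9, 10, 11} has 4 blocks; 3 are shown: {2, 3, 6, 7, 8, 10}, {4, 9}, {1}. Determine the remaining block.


U = {1, 2, 3, 4, 5, 6, 7, 8, 9, 10, 11}
Shown blocks: {2, 3, 6, 7, 8, 10}, {4, 9}, {1}
A partition's blocks are pairwise disjoint and cover U, so the missing block = U \ (union of shown blocks).
Union of shown blocks: {1, 2, 3, 4, 6, 7, 8, 9, 10}
Missing block = U \ (union) = {5, 11}

{5, 11}


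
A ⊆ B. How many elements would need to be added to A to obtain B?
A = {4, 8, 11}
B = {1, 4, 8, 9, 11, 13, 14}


Set A = {4, 8, 11}, |A| = 3
Set B = {1, 4, 8, 9, 11, 13, 14}, |B| = 7
Since A ⊆ B: B \ A = {1, 9, 13, 14}
|B| - |A| = 7 - 3 = 4

4


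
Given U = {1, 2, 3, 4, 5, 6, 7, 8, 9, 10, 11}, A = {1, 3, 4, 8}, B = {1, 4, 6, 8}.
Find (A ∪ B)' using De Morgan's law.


U = {1, 2, 3, 4, 5, 6, 7, 8, 9, 10, 11}
A = {1, 3, 4, 8}, B = {1, 4, 6, 8}
A ∪ B = {1, 3, 4, 6, 8}
(A ∪ B)' = U \ (A ∪ B) = {2, 5, 7, 9, 10, 11}
Verification via A' ∩ B': A' = {2, 5, 6, 7, 9, 10, 11}, B' = {2, 3, 5, 7, 9, 10, 11}
A' ∩ B' = {2, 5, 7, 9, 10, 11} ✓

{2, 5, 7, 9, 10, 11}


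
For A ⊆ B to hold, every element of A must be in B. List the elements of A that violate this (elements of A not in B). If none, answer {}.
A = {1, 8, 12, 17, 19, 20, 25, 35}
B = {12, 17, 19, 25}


Set A = {1, 8, 12, 17, 19, 20, 25, 35}
Set B = {12, 17, 19, 25}
Check each element of A against B:
1 ∉ B (include), 8 ∉ B (include), 12 ∈ B, 17 ∈ B, 19 ∈ B, 20 ∉ B (include), 25 ∈ B, 35 ∉ B (include)
Elements of A not in B: {1, 8, 20, 35}

{1, 8, 20, 35}


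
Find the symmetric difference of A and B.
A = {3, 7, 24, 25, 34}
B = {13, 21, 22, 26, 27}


Set A = {3, 7, 24, 25, 34}
Set B = {13, 21, 22, 26, 27}
A △ B = (A \ B) ∪ (B \ A)
Elements in A but not B: {3, 7, 24, 25, 34}
Elements in B but not A: {13, 21, 22, 26, 27}
A △ B = {3, 7, 13, 21, 22, 24, 25, 26, 27, 34}

{3, 7, 13, 21, 22, 24, 25, 26, 27, 34}


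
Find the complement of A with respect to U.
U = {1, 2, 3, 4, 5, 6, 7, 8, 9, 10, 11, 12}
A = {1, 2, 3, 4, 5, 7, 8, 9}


Universal set U = {1, 2, 3, 4, 5, 6, 7, 8, 9, 10, 11, 12}
Set A = {1, 2, 3, 4, 5, 7, 8, 9}
A' = U \ A = elements in U but not in A
Checking each element of U:
1 (in A, exclude), 2 (in A, exclude), 3 (in A, exclude), 4 (in A, exclude), 5 (in A, exclude), 6 (not in A, include), 7 (in A, exclude), 8 (in A, exclude), 9 (in A, exclude), 10 (not in A, include), 11 (not in A, include), 12 (not in A, include)
A' = {6, 10, 11, 12}

{6, 10, 11, 12}


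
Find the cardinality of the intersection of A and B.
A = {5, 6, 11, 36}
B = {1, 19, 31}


Set A = {5, 6, 11, 36}
Set B = {1, 19, 31}
A ∩ B = {}
|A ∩ B| = 0

0


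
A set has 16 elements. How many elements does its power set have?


The set has 16 elements.
The power set contains all possible subsets.
|P(A)| = 2^|A| = 2^16 = 65536

65536


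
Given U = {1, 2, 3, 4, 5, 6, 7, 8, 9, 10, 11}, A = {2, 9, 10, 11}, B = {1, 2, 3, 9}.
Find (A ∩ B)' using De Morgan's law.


U = {1, 2, 3, 4, 5, 6, 7, 8, 9, 10, 11}
A = {2, 9, 10, 11}, B = {1, 2, 3, 9}
A ∩ B = {2, 9}
(A ∩ B)' = U \ (A ∩ B) = {1, 3, 4, 5, 6, 7, 8, 10, 11}
Verification via A' ∪ B': A' = {1, 3, 4, 5, 6, 7, 8}, B' = {4, 5, 6, 7, 8, 10, 11}
A' ∪ B' = {1, 3, 4, 5, 6, 7, 8, 10, 11} ✓

{1, 3, 4, 5, 6, 7, 8, 10, 11}


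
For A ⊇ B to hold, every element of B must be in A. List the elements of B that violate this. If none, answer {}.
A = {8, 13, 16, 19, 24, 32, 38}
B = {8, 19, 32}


Set A = {8, 13, 16, 19, 24, 32, 38}
Set B = {8, 19, 32}
Check each element of B against A:
8 ∈ A, 19 ∈ A, 32 ∈ A
Elements of B not in A: {}

{}


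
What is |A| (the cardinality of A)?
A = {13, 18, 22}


Set A = {13, 18, 22}
Listing elements: 13, 18, 22
Counting: 3 elements
|A| = 3

3


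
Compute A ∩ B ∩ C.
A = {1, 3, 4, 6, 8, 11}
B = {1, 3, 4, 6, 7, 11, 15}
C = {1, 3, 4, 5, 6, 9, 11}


Set A = {1, 3, 4, 6, 8, 11}
Set B = {1, 3, 4, 6, 7, 11, 15}
Set C = {1, 3, 4, 5, 6, 9, 11}
First, A ∩ B = {1, 3, 4, 6, 11}
Then, (A ∩ B) ∩ C = {1, 3, 4, 6, 11}

{1, 3, 4, 6, 11}


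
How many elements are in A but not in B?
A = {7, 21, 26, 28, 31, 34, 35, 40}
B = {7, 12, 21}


Set A = {7, 21, 26, 28, 31, 34, 35, 40}
Set B = {7, 12, 21}
A \ B = {26, 28, 31, 34, 35, 40}
|A \ B| = 6

6


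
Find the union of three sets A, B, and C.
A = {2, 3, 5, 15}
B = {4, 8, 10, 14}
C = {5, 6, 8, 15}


Set A = {2, 3, 5, 15}
Set B = {4, 8, 10, 14}
Set C = {5, 6, 8, 15}
First, A ∪ B = {2, 3, 4, 5, 8, 10, 14, 15}
Then, (A ∪ B) ∪ C = {2, 3, 4, 5, 6, 8, 10, 14, 15}

{2, 3, 4, 5, 6, 8, 10, 14, 15}


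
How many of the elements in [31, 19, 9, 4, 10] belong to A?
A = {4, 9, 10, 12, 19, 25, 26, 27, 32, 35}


Set A = {4, 9, 10, 12, 19, 25, 26, 27, 32, 35}
Candidates: [31, 19, 9, 4, 10]
Check each candidate:
31 ∉ A, 19 ∈ A, 9 ∈ A, 4 ∈ A, 10 ∈ A
Count of candidates in A: 4

4


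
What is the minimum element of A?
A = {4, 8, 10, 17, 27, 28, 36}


Set A = {4, 8, 10, 17, 27, 28, 36}
Elements in ascending order: 4, 8, 10, 17, 27, 28, 36
The smallest element is 4.

4


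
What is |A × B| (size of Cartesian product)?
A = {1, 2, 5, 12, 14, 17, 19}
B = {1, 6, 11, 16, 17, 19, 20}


Set A = {1, 2, 5, 12, 14, 17, 19} has 7 elements.
Set B = {1, 6, 11, 16, 17, 19, 20} has 7 elements.
|A × B| = |A| × |B| = 7 × 7 = 49

49


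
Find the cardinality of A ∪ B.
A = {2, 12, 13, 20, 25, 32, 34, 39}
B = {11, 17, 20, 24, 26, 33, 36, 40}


Set A = {2, 12, 13, 20, 25, 32, 34, 39}, |A| = 8
Set B = {11, 17, 20, 24, 26, 33, 36, 40}, |B| = 8
A ∩ B = {20}, |A ∩ B| = 1
|A ∪ B| = |A| + |B| - |A ∩ B| = 8 + 8 - 1 = 15

15


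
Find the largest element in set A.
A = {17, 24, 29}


Set A = {17, 24, 29}
Elements in ascending order: 17, 24, 29
The largest element is 29.

29


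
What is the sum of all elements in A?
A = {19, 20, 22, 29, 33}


Set A = {19, 20, 22, 29, 33}
Sum = 19 + 20 + 22 + 29 + 33 = 123

123


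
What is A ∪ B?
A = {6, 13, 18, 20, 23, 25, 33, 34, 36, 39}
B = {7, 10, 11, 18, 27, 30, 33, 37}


Set A = {6, 13, 18, 20, 23, 25, 33, 34, 36, 39}
Set B = {7, 10, 11, 18, 27, 30, 33, 37}
A ∪ B includes all elements in either set.
Elements from A: {6, 13, 18, 20, 23, 25, 33, 34, 36, 39}
Elements from B not already included: {7, 10, 11, 27, 30, 37}
A ∪ B = {6, 7, 10, 11, 13, 18, 20, 23, 25, 27, 30, 33, 34, 36, 37, 39}

{6, 7, 10, 11, 13, 18, 20, 23, 25, 27, 30, 33, 34, 36, 37, 39}


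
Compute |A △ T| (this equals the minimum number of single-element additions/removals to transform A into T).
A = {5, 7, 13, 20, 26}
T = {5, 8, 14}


Set A = {5, 7, 13, 20, 26}
Set T = {5, 8, 14}
Elements to remove from A (in A, not in T): {7, 13, 20, 26} → 4 removals
Elements to add to A (in T, not in A): {8, 14} → 2 additions
Total edits = 4 + 2 = 6

6


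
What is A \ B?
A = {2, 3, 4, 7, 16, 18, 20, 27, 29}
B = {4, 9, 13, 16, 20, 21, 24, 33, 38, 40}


Set A = {2, 3, 4, 7, 16, 18, 20, 27, 29}
Set B = {4, 9, 13, 16, 20, 21, 24, 33, 38, 40}
A \ B includes elements in A that are not in B.
Check each element of A:
2 (not in B, keep), 3 (not in B, keep), 4 (in B, remove), 7 (not in B, keep), 16 (in B, remove), 18 (not in B, keep), 20 (in B, remove), 27 (not in B, keep), 29 (not in B, keep)
A \ B = {2, 3, 7, 18, 27, 29}

{2, 3, 7, 18, 27, 29}


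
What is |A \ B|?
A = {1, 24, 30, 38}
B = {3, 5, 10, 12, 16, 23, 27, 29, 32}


Set A = {1, 24, 30, 38}
Set B = {3, 5, 10, 12, 16, 23, 27, 29, 32}
A \ B = {1, 24, 30, 38}
|A \ B| = 4

4


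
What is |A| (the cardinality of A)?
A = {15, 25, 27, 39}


Set A = {15, 25, 27, 39}
Listing elements: 15, 25, 27, 39
Counting: 4 elements
|A| = 4

4


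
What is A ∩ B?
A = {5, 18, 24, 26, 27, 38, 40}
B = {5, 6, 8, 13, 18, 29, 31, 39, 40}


Set A = {5, 18, 24, 26, 27, 38, 40}
Set B = {5, 6, 8, 13, 18, 29, 31, 39, 40}
A ∩ B includes only elements in both sets.
Check each element of A against B:
5 ✓, 18 ✓, 24 ✗, 26 ✗, 27 ✗, 38 ✗, 40 ✓
A ∩ B = {5, 18, 40}

{5, 18, 40}


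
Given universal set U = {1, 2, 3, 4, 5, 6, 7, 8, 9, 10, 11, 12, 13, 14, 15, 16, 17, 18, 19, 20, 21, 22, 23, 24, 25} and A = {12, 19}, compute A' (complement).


Universal set U = {1, 2, 3, 4, 5, 6, 7, 8, 9, 10, 11, 12, 13, 14, 15, 16, 17, 18, 19, 20, 21, 22, 23, 24, 25}
Set A = {12, 19}
A' = U \ A = elements in U but not in A
Checking each element of U:
1 (not in A, include), 2 (not in A, include), 3 (not in A, include), 4 (not in A, include), 5 (not in A, include), 6 (not in A, include), 7 (not in A, include), 8 (not in A, include), 9 (not in A, include), 10 (not in A, include), 11 (not in A, include), 12 (in A, exclude), 13 (not in A, include), 14 (not in A, include), 15 (not in A, include), 16 (not in A, include), 17 (not in A, include), 18 (not in A, include), 19 (in A, exclude), 20 (not in A, include), 21 (not in A, include), 22 (not in A, include), 23 (not in A, include), 24 (not in A, include), 25 (not in A, include)
A' = {1, 2, 3, 4, 5, 6, 7, 8, 9, 10, 11, 13, 14, 15, 16, 17, 18, 20, 21, 22, 23, 24, 25}

{1, 2, 3, 4, 5, 6, 7, 8, 9, 10, 11, 13, 14, 15, 16, 17, 18, 20, 21, 22, 23, 24, 25}


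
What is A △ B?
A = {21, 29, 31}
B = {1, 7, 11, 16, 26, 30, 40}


Set A = {21, 29, 31}
Set B = {1, 7, 11, 16, 26, 30, 40}
A △ B = (A \ B) ∪ (B \ A)
Elements in A but not B: {21, 29, 31}
Elements in B but not A: {1, 7, 11, 16, 26, 30, 40}
A △ B = {1, 7, 11, 16, 21, 26, 29, 30, 31, 40}

{1, 7, 11, 16, 21, 26, 29, 30, 31, 40}


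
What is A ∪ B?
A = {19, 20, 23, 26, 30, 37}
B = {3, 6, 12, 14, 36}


Set A = {19, 20, 23, 26, 30, 37}
Set B = {3, 6, 12, 14, 36}
A ∪ B includes all elements in either set.
Elements from A: {19, 20, 23, 26, 30, 37}
Elements from B not already included: {3, 6, 12, 14, 36}
A ∪ B = {3, 6, 12, 14, 19, 20, 23, 26, 30, 36, 37}

{3, 6, 12, 14, 19, 20, 23, 26, 30, 36, 37}


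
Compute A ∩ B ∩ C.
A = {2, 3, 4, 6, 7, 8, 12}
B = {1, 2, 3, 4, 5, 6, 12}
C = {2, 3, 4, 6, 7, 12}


Set A = {2, 3, 4, 6, 7, 8, 12}
Set B = {1, 2, 3, 4, 5, 6, 12}
Set C = {2, 3, 4, 6, 7, 12}
First, A ∩ B = {2, 3, 4, 6, 12}
Then, (A ∩ B) ∩ C = {2, 3, 4, 6, 12}

{2, 3, 4, 6, 12}


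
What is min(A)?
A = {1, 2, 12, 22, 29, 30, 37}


Set A = {1, 2, 12, 22, 29, 30, 37}
Elements in ascending order: 1, 2, 12, 22, 29, 30, 37
The smallest element is 1.

1


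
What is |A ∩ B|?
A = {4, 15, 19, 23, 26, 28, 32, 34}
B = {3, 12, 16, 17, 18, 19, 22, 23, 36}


Set A = {4, 15, 19, 23, 26, 28, 32, 34}
Set B = {3, 12, 16, 17, 18, 19, 22, 23, 36}
A ∩ B = {19, 23}
|A ∩ B| = 2

2


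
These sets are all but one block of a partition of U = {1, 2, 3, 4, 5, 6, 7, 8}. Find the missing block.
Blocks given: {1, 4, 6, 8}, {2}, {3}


U = {1, 2, 3, 4, 5, 6, 7, 8}
Shown blocks: {1, 4, 6, 8}, {2}, {3}
A partition's blocks are pairwise disjoint and cover U, so the missing block = U \ (union of shown blocks).
Union of shown blocks: {1, 2, 3, 4, 6, 8}
Missing block = U \ (union) = {5, 7}

{5, 7}


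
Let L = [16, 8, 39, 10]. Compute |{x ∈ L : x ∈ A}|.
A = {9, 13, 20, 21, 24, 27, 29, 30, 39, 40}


Set A = {9, 13, 20, 21, 24, 27, 29, 30, 39, 40}
Candidates: [16, 8, 39, 10]
Check each candidate:
16 ∉ A, 8 ∉ A, 39 ∈ A, 10 ∉ A
Count of candidates in A: 1

1


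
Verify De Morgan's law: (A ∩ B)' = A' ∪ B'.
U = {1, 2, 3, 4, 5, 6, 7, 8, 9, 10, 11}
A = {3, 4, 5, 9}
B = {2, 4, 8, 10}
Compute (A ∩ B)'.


U = {1, 2, 3, 4, 5, 6, 7, 8, 9, 10, 11}
A = {3, 4, 5, 9}, B = {2, 4, 8, 10}
A ∩ B = {4}
(A ∩ B)' = U \ (A ∩ B) = {1, 2, 3, 5, 6, 7, 8, 9, 10, 11}
Verification via A' ∪ B': A' = {1, 2, 6, 7, 8, 10, 11}, B' = {1, 3, 5, 6, 7, 9, 11}
A' ∪ B' = {1, 2, 3, 5, 6, 7, 8, 9, 10, 11} ✓

{1, 2, 3, 5, 6, 7, 8, 9, 10, 11}


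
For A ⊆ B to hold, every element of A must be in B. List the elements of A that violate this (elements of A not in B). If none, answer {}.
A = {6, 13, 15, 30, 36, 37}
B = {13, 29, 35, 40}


Set A = {6, 13, 15, 30, 36, 37}
Set B = {13, 29, 35, 40}
Check each element of A against B:
6 ∉ B (include), 13 ∈ B, 15 ∉ B (include), 30 ∉ B (include), 36 ∉ B (include), 37 ∉ B (include)
Elements of A not in B: {6, 15, 30, 36, 37}

{6, 15, 30, 36, 37}


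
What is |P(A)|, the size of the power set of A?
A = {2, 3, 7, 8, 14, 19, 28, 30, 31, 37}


Set A = {2, 3, 7, 8, 14, 19, 28, 30, 31, 37}
|A| = 10
The power set P(A) contains all subsets of A.
|P(A)| = 2^|A| = 2^10 = 1024

1024


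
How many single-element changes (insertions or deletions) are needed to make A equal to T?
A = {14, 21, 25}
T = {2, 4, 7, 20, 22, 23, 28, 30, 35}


Set A = {14, 21, 25}
Set T = {2, 4, 7, 20, 22, 23, 28, 30, 35}
Elements to remove from A (in A, not in T): {14, 21, 25} → 3 removals
Elements to add to A (in T, not in A): {2, 4, 7, 20, 22, 23, 28, 30, 35} → 9 additions
Total edits = 3 + 9 = 12

12


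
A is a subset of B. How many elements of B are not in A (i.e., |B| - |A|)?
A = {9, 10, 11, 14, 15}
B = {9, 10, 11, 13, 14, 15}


Set A = {9, 10, 11, 14, 15}, |A| = 5
Set B = {9, 10, 11, 13, 14, 15}, |B| = 6
Since A ⊆ B: B \ A = {13}
|B| - |A| = 6 - 5 = 1

1


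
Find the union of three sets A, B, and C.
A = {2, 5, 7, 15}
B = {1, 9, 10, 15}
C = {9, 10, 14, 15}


Set A = {2, 5, 7, 15}
Set B = {1, 9, 10, 15}
Set C = {9, 10, 14, 15}
First, A ∪ B = {1, 2, 5, 7, 9, 10, 15}
Then, (A ∪ B) ∪ C = {1, 2, 5, 7, 9, 10, 14, 15}

{1, 2, 5, 7, 9, 10, 14, 15}


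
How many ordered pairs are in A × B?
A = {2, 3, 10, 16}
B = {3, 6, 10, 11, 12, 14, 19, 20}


Set A = {2, 3, 10, 16} has 4 elements.
Set B = {3, 6, 10, 11, 12, 14, 19, 20} has 8 elements.
|A × B| = |A| × |B| = 4 × 8 = 32

32


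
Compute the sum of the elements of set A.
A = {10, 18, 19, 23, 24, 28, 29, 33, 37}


Set A = {10, 18, 19, 23, 24, 28, 29, 33, 37}
Sum = 10 + 18 + 19 + 23 + 24 + 28 + 29 + 33 + 37 = 221

221


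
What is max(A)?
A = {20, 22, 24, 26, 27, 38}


Set A = {20, 22, 24, 26, 27, 38}
Elements in ascending order: 20, 22, 24, 26, 27, 38
The largest element is 38.

38


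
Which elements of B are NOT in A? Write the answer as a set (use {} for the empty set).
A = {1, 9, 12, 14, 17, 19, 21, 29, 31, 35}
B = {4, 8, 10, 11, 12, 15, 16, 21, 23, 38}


Set A = {1, 9, 12, 14, 17, 19, 21, 29, 31, 35}
Set B = {4, 8, 10, 11, 12, 15, 16, 21, 23, 38}
Check each element of B against A:
4 ∉ A (include), 8 ∉ A (include), 10 ∉ A (include), 11 ∉ A (include), 12 ∈ A, 15 ∉ A (include), 16 ∉ A (include), 21 ∈ A, 23 ∉ A (include), 38 ∉ A (include)
Elements of B not in A: {4, 8, 10, 11, 15, 16, 23, 38}

{4, 8, 10, 11, 15, 16, 23, 38}


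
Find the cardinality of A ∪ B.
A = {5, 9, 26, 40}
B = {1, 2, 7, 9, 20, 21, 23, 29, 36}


Set A = {5, 9, 26, 40}, |A| = 4
Set B = {1, 2, 7, 9, 20, 21, 23, 29, 36}, |B| = 9
A ∩ B = {9}, |A ∩ B| = 1
|A ∪ B| = |A| + |B| - |A ∩ B| = 4 + 9 - 1 = 12

12


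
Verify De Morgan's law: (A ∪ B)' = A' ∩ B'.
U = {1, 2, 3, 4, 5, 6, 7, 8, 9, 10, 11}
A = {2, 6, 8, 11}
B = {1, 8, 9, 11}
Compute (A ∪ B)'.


U = {1, 2, 3, 4, 5, 6, 7, 8, 9, 10, 11}
A = {2, 6, 8, 11}, B = {1, 8, 9, 11}
A ∪ B = {1, 2, 6, 8, 9, 11}
(A ∪ B)' = U \ (A ∪ B) = {3, 4, 5, 7, 10}
Verification via A' ∩ B': A' = {1, 3, 4, 5, 7, 9, 10}, B' = {2, 3, 4, 5, 6, 7, 10}
A' ∩ B' = {3, 4, 5, 7, 10} ✓

{3, 4, 5, 7, 10}


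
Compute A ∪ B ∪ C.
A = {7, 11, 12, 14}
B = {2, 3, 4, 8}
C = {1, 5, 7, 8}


Set A = {7, 11, 12, 14}
Set B = {2, 3, 4, 8}
Set C = {1, 5, 7, 8}
First, A ∪ B = {2, 3, 4, 7, 8, 11, 12, 14}
Then, (A ∪ B) ∪ C = {1, 2, 3, 4, 5, 7, 8, 11, 12, 14}

{1, 2, 3, 4, 5, 7, 8, 11, 12, 14}


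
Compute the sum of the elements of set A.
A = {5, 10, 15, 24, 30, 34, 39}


Set A = {5, 10, 15, 24, 30, 34, 39}
Sum = 5 + 10 + 15 + 24 + 30 + 34 + 39 = 157

157


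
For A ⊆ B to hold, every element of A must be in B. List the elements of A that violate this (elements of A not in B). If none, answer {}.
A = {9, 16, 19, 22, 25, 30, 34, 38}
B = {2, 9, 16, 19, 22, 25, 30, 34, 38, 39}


Set A = {9, 16, 19, 22, 25, 30, 34, 38}
Set B = {2, 9, 16, 19, 22, 25, 30, 34, 38, 39}
Check each element of A against B:
9 ∈ B, 16 ∈ B, 19 ∈ B, 22 ∈ B, 25 ∈ B, 30 ∈ B, 34 ∈ B, 38 ∈ B
Elements of A not in B: {}

{}


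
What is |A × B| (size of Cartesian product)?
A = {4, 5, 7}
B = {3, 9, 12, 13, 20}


Set A = {4, 5, 7} has 3 elements.
Set B = {3, 9, 12, 13, 20} has 5 elements.
|A × B| = |A| × |B| = 3 × 5 = 15

15


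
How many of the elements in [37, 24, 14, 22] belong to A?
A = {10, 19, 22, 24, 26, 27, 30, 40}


Set A = {10, 19, 22, 24, 26, 27, 30, 40}
Candidates: [37, 24, 14, 22]
Check each candidate:
37 ∉ A, 24 ∈ A, 14 ∉ A, 22 ∈ A
Count of candidates in A: 2

2


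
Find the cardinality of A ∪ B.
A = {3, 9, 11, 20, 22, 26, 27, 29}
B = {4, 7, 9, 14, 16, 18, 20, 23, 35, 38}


Set A = {3, 9, 11, 20, 22, 26, 27, 29}, |A| = 8
Set B = {4, 7, 9, 14, 16, 18, 20, 23, 35, 38}, |B| = 10
A ∩ B = {9, 20}, |A ∩ B| = 2
|A ∪ B| = |A| + |B| - |A ∩ B| = 8 + 10 - 2 = 16

16


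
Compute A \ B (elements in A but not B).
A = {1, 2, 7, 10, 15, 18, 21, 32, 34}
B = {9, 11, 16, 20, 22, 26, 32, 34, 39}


Set A = {1, 2, 7, 10, 15, 18, 21, 32, 34}
Set B = {9, 11, 16, 20, 22, 26, 32, 34, 39}
A \ B includes elements in A that are not in B.
Check each element of A:
1 (not in B, keep), 2 (not in B, keep), 7 (not in B, keep), 10 (not in B, keep), 15 (not in B, keep), 18 (not in B, keep), 21 (not in B, keep), 32 (in B, remove), 34 (in B, remove)
A \ B = {1, 2, 7, 10, 15, 18, 21}

{1, 2, 7, 10, 15, 18, 21}


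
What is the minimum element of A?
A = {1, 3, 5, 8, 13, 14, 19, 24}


Set A = {1, 3, 5, 8, 13, 14, 19, 24}
Elements in ascending order: 1, 3, 5, 8, 13, 14, 19, 24
The smallest element is 1.

1


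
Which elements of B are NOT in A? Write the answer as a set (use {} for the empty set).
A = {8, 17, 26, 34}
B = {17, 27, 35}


Set A = {8, 17, 26, 34}
Set B = {17, 27, 35}
Check each element of B against A:
17 ∈ A, 27 ∉ A (include), 35 ∉ A (include)
Elements of B not in A: {27, 35}

{27, 35}


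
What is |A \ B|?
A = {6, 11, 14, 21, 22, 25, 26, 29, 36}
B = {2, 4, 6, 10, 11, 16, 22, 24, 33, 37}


Set A = {6, 11, 14, 21, 22, 25, 26, 29, 36}
Set B = {2, 4, 6, 10, 11, 16, 22, 24, 33, 37}
A \ B = {14, 21, 25, 26, 29, 36}
|A \ B| = 6

6


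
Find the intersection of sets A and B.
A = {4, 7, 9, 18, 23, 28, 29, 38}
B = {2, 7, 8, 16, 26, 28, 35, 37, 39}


Set A = {4, 7, 9, 18, 23, 28, 29, 38}
Set B = {2, 7, 8, 16, 26, 28, 35, 37, 39}
A ∩ B includes only elements in both sets.
Check each element of A against B:
4 ✗, 7 ✓, 9 ✗, 18 ✗, 23 ✗, 28 ✓, 29 ✗, 38 ✗
A ∩ B = {7, 28}

{7, 28}


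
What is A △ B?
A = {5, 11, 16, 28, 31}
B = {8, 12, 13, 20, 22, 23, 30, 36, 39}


Set A = {5, 11, 16, 28, 31}
Set B = {8, 12, 13, 20, 22, 23, 30, 36, 39}
A △ B = (A \ B) ∪ (B \ A)
Elements in A but not B: {5, 11, 16, 28, 31}
Elements in B but not A: {8, 12, 13, 20, 22, 23, 30, 36, 39}
A △ B = {5, 8, 11, 12, 13, 16, 20, 22, 23, 28, 30, 31, 36, 39}

{5, 8, 11, 12, 13, 16, 20, 22, 23, 28, 30, 31, 36, 39}


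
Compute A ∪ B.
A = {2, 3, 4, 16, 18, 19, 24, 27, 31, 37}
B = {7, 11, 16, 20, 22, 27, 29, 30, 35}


Set A = {2, 3, 4, 16, 18, 19, 24, 27, 31, 37}
Set B = {7, 11, 16, 20, 22, 27, 29, 30, 35}
A ∪ B includes all elements in either set.
Elements from A: {2, 3, 4, 16, 18, 19, 24, 27, 31, 37}
Elements from B not already included: {7, 11, 20, 22, 29, 30, 35}
A ∪ B = {2, 3, 4, 7, 11, 16, 18, 19, 20, 22, 24, 27, 29, 30, 31, 35, 37}

{2, 3, 4, 7, 11, 16, 18, 19, 20, 22, 24, 27, 29, 30, 31, 35, 37}


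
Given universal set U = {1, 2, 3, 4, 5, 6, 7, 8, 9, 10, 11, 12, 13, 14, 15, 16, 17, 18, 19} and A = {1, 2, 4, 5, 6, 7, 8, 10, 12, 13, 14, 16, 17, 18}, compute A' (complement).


Universal set U = {1, 2, 3, 4, 5, 6, 7, 8, 9, 10, 11, 12, 13, 14, 15, 16, 17, 18, 19}
Set A = {1, 2, 4, 5, 6, 7, 8, 10, 12, 13, 14, 16, 17, 18}
A' = U \ A = elements in U but not in A
Checking each element of U:
1 (in A, exclude), 2 (in A, exclude), 3 (not in A, include), 4 (in A, exclude), 5 (in A, exclude), 6 (in A, exclude), 7 (in A, exclude), 8 (in A, exclude), 9 (not in A, include), 10 (in A, exclude), 11 (not in A, include), 12 (in A, exclude), 13 (in A, exclude), 14 (in A, exclude), 15 (not in A, include), 16 (in A, exclude), 17 (in A, exclude), 18 (in A, exclude), 19 (not in A, include)
A' = {3, 9, 11, 15, 19}

{3, 9, 11, 15, 19}


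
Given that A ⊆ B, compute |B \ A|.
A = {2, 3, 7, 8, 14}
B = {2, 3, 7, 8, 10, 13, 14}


Set A = {2, 3, 7, 8, 14}, |A| = 5
Set B = {2, 3, 7, 8, 10, 13, 14}, |B| = 7
Since A ⊆ B: B \ A = {10, 13}
|B| - |A| = 7 - 5 = 2

2


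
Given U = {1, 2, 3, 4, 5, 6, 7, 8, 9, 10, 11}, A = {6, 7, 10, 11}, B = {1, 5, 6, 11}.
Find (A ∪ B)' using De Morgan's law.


U = {1, 2, 3, 4, 5, 6, 7, 8, 9, 10, 11}
A = {6, 7, 10, 11}, B = {1, 5, 6, 11}
A ∪ B = {1, 5, 6, 7, 10, 11}
(A ∪ B)' = U \ (A ∪ B) = {2, 3, 4, 8, 9}
Verification via A' ∩ B': A' = {1, 2, 3, 4, 5, 8, 9}, B' = {2, 3, 4, 7, 8, 9, 10}
A' ∩ B' = {2, 3, 4, 8, 9} ✓

{2, 3, 4, 8, 9}


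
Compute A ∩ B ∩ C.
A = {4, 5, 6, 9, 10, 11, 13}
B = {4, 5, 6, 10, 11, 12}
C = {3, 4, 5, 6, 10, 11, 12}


Set A = {4, 5, 6, 9, 10, 11, 13}
Set B = {4, 5, 6, 10, 11, 12}
Set C = {3, 4, 5, 6, 10, 11, 12}
First, A ∩ B = {4, 5, 6, 10, 11}
Then, (A ∩ B) ∩ C = {4, 5, 6, 10, 11}

{4, 5, 6, 10, 11}


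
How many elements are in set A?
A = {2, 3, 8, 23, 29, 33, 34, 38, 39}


Set A = {2, 3, 8, 23, 29, 33, 34, 38, 39}
Listing elements: 2, 3, 8, 23, 29, 33, 34, 38, 39
Counting: 9 elements
|A| = 9

9


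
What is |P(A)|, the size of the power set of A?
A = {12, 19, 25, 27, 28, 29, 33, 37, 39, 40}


Set A = {12, 19, 25, 27, 28, 29, 33, 37, 39, 40}
|A| = 10
The power set P(A) contains all subsets of A.
|P(A)| = 2^|A| = 2^10 = 1024

1024


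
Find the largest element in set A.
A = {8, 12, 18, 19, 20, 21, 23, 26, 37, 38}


Set A = {8, 12, 18, 19, 20, 21, 23, 26, 37, 38}
Elements in ascending order: 8, 12, 18, 19, 20, 21, 23, 26, 37, 38
The largest element is 38.

38


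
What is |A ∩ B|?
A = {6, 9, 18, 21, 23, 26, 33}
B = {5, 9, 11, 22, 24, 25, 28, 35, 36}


Set A = {6, 9, 18, 21, 23, 26, 33}
Set B = {5, 9, 11, 22, 24, 25, 28, 35, 36}
A ∩ B = {9}
|A ∩ B| = 1

1


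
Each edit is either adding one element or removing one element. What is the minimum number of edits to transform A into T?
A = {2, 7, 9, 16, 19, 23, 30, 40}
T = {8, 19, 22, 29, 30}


Set A = {2, 7, 9, 16, 19, 23, 30, 40}
Set T = {8, 19, 22, 29, 30}
Elements to remove from A (in A, not in T): {2, 7, 9, 16, 23, 40} → 6 removals
Elements to add to A (in T, not in A): {8, 22, 29} → 3 additions
Total edits = 6 + 3 = 9

9


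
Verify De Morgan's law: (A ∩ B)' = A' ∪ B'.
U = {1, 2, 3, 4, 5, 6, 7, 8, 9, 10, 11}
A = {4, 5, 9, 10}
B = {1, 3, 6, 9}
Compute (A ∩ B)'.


U = {1, 2, 3, 4, 5, 6, 7, 8, 9, 10, 11}
A = {4, 5, 9, 10}, B = {1, 3, 6, 9}
A ∩ B = {9}
(A ∩ B)' = U \ (A ∩ B) = {1, 2, 3, 4, 5, 6, 7, 8, 10, 11}
Verification via A' ∪ B': A' = {1, 2, 3, 6, 7, 8, 11}, B' = {2, 4, 5, 7, 8, 10, 11}
A' ∪ B' = {1, 2, 3, 4, 5, 6, 7, 8, 10, 11} ✓

{1, 2, 3, 4, 5, 6, 7, 8, 10, 11}


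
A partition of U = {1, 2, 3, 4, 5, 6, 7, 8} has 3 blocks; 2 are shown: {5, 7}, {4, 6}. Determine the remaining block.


U = {1, 2, 3, 4, 5, 6, 7, 8}
Shown blocks: {5, 7}, {4, 6}
A partition's blocks are pairwise disjoint and cover U, so the missing block = U \ (union of shown blocks).
Union of shown blocks: {4, 5, 6, 7}
Missing block = U \ (union) = {1, 2, 3, 8}

{1, 2, 3, 8}


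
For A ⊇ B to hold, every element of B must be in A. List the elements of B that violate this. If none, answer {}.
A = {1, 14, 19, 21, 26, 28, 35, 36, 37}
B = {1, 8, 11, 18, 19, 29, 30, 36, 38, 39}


Set A = {1, 14, 19, 21, 26, 28, 35, 36, 37}
Set B = {1, 8, 11, 18, 19, 29, 30, 36, 38, 39}
Check each element of B against A:
1 ∈ A, 8 ∉ A (include), 11 ∉ A (include), 18 ∉ A (include), 19 ∈ A, 29 ∉ A (include), 30 ∉ A (include), 36 ∈ A, 38 ∉ A (include), 39 ∉ A (include)
Elements of B not in A: {8, 11, 18, 29, 30, 38, 39}

{8, 11, 18, 29, 30, 38, 39}


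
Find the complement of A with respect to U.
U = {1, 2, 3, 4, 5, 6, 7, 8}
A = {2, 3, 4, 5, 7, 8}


Universal set U = {1, 2, 3, 4, 5, 6, 7, 8}
Set A = {2, 3, 4, 5, 7, 8}
A' = U \ A = elements in U but not in A
Checking each element of U:
1 (not in A, include), 2 (in A, exclude), 3 (in A, exclude), 4 (in A, exclude), 5 (in A, exclude), 6 (not in A, include), 7 (in A, exclude), 8 (in A, exclude)
A' = {1, 6}

{1, 6}


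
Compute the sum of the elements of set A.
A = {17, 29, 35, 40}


Set A = {17, 29, 35, 40}
Sum = 17 + 29 + 35 + 40 = 121

121


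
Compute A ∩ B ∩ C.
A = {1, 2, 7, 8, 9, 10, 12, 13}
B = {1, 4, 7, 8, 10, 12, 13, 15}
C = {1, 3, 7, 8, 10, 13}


Set A = {1, 2, 7, 8, 9, 10, 12, 13}
Set B = {1, 4, 7, 8, 10, 12, 13, 15}
Set C = {1, 3, 7, 8, 10, 13}
First, A ∩ B = {1, 7, 8, 10, 12, 13}
Then, (A ∩ B) ∩ C = {1, 7, 8, 10, 13}

{1, 7, 8, 10, 13}
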